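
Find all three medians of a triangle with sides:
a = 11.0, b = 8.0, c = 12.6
Using m_x = ½√(2y² + 2z² - x²):
m_a = ½√(2·8.0² + 2·12.6² - 11.0²) = ½√324.52 = 9.007
m_b = ½√(2·11.0² + 2·12.6² - 8.0²) = ½√495.52 = 11.13
m_c = ½√(2·11.0² + 2·8.0² - 12.6²) = ½√211.24 = 7.267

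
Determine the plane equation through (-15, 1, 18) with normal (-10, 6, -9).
d = n·P = (-10)(-15) + (6)(1) + (-9)(18) = -6
Plane: -10x + 6y - 9z = -6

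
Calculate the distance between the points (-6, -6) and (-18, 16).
Using the distance formula: d = sqrt((x₂-x₁)² + (y₂-y₁)²)
dx = (-18) - (-6) = -12
dy = 16 - (-6) = 22
d = sqrt((-12)² + 22²) = sqrt(144 + 484) = sqrt(628) = 25.06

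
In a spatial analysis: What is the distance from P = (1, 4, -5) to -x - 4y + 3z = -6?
d = |(-1)(1) + (-4)(4) + 3(-5) - (-6)| / √((-1)² + (-4)² + 3²) = 26/√26 = 5.099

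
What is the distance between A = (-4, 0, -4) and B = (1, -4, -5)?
d = √[(5)² + (-4)² + (-1)²] = √42 = 6.481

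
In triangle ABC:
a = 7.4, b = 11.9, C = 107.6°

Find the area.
Using A = ½ab·sin(C):
A = ½·7.4·11.9·sin(107.6°) = ½·88.06·0.953191 = 41.97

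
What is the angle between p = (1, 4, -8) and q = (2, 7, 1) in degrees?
p·q = 22, |p|² = 81, |q|² = 54
cos θ = 22/√4374 ≈ 0.3326
θ ≈ 70.57°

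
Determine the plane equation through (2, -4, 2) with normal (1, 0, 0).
d = n·P = (1)(2) + (0)(-4) + (0)(2) = 2
Plane: x = 2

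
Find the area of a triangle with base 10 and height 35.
Area = (1/2) * base * height
Area = (1/2) * 10 * 35
Area = 175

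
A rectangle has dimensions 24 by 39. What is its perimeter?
Perimeter = 2 * (length + width)
Perimeter = 2 * (24 + 39)
Perimeter = 2 * 63
Perimeter = 126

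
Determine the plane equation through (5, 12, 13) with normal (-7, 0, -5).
d = n·P = (-7)(5) + (0)(12) + (-5)(13) = -100
Plane: -7x - 5z = -100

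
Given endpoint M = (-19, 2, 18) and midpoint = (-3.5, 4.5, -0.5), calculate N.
N = (2×(-3.5) - (-19), 2×4.5 - 2, 2×(-0.5) - 18) = (12, 7, -19)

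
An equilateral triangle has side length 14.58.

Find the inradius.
For an equilateral triangle, r = s/(2√3) where s is the side.
r = 14.58/(2√3) = 14.58/3.464102 = 4.209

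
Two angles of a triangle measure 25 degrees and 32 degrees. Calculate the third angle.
Sum of angles in a triangle = 180 degrees
Third angle = 180 - 25 - 32
Third angle = 123 degrees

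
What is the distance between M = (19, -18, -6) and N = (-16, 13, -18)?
d = √[(-35)² + (31)² + (-12)²] = √2330 = 48.27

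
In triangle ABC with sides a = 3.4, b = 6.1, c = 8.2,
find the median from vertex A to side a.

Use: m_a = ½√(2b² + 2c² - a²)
m_a = ½√(2·6.1² + 2·8.2² - 3.4²)
m_a = ½√(74.42 + 134.48 - 11.56) = ½√197.34 = 7.024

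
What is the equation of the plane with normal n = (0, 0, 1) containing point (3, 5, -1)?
d = n·P = (0)(3) + (0)(5) + (1)(-1) = -1
Plane: z = -1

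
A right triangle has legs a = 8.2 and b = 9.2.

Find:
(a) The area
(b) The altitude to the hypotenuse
(a) Area = ½ab = ½·8.2·9.2 = 37.72
(b) Hypotenuse c = √(8.2² + 9.2²) = √151.88 = 12.324
    Area = ½·c·h_c  →  h_c = 2·Area/c = 2·37.72/12.324 = 6.121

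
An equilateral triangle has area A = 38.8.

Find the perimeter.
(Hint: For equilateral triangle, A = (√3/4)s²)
A = (√3/4)s²  →  s² = 4A/√3 = 4·38.8/√3 = 89.6048
s = 9.46598
Perimeter = 3s = 28.4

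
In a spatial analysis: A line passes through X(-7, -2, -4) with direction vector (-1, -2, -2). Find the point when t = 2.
P(2) = (-7 + (-1)(2), -2 + (-2)(2), -4 + (-2)(2)) = (-9, -6, -8)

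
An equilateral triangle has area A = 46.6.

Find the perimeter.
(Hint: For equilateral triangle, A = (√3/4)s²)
A = (√3/4)s²  →  s² = 4A/√3 = 4·46.6/√3 = 107.618
s = 10.3739
Perimeter = 3s = 31.12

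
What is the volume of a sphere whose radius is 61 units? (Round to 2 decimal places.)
Volume = (4/3) * pi * r³
Volume = (4/3) * pi * 61³
Volume = (4/3) * pi * 226981
Volume = 950775.79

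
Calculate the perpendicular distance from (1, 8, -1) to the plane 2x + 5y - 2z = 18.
d = |2(1) + 5(8) + (-2)(-1) - (18)| / √(2² + 5² + (-2)²) = 26/√33 = 4.526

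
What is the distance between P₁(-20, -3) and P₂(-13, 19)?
Using the distance formula: d = sqrt((x₂-x₁)² + (y₂-y₁)²)
dx = (-13) - (-20) = 7
dy = 19 - (-3) = 22
d = sqrt(7² + 22²) = sqrt(49 + 484) = sqrt(533) = 23.09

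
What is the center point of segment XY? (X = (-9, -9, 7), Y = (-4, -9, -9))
Midpoint = ((-9-4)/2, (-9-9)/2, (7-9)/2) = (-6.5, -9, -1)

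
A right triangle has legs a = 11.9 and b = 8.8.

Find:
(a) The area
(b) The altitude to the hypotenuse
(a) Area = ½ab = ½·11.9·8.8 = 52.36
(b) Hypotenuse c = √(11.9² + 8.8²) = √219.05 = 14.8003
    Area = ½·c·h_c  →  h_c = 2·Area/c = 2·52.36/14.8003 = 7.076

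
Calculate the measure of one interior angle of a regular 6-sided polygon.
Interior angle of a regular n-gon = (n-2)*180/n
Interior angle = (6-2)*180/6
Interior angle = 4*180/6
Interior angle = 720/6
Interior angle = 120 degrees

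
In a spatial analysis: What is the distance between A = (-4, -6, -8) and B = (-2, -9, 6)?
d = √[(2)² + (-3)² + (14)²] = √209 = 14.46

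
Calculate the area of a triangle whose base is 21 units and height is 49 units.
Area = (1/2) * base * height
Area = (1/2) * 21 * 49
Area = 514.50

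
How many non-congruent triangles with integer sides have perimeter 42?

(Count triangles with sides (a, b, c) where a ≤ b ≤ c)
With a ≤ b ≤ c and a + b + c = 42, the triangle inequality a + b > c gives c < 42/2, so c ≤ 20.
Iterate a from 1 to ⌊p/3⌋ = 14; for each a, b ranges from a to ⌊(p−a)/2⌋ with c = p − a − b, keeping only c ≥ b.
Triples: (2, 20, 20), (3, 19, 20), (4, 18, 20), …
Count = 37 triangles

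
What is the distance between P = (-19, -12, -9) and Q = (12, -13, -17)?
d = √[(31)² + (-1)² + (-8)²] = √1026 = 32.03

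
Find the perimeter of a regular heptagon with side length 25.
Perimeter = number of sides * side length
Perimeter = 7 * 25
Perimeter = 175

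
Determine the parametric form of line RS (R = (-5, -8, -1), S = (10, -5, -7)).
Direction vector d = S - R = (15, 3, -6)
x = -5 + 15t, y = -8 + 3t, z = -1 - 6t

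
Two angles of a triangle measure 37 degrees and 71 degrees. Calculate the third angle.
Sum of angles in a triangle = 180 degrees
Third angle = 180 - 37 - 71
Third angle = 72 degrees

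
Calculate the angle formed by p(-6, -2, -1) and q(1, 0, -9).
p·q = 3, |p|² = 41, |q|² = 82
cos θ = 3/√3362 ≈ 0.05174
θ ≈ 87.03°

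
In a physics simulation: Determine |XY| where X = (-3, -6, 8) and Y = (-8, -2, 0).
d = √[(-5)² + (4)² + (-8)²] = √105 = 10.25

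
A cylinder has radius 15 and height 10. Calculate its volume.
Volume = pi * r² * h
Volume = pi * 15² * 10
Volume = pi * 225 * 10
Volume = pi * 2250
Volume = 7068.58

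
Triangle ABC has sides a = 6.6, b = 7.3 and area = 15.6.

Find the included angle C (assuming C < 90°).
Area = ½ab·sin(C)  →  sin(C) = 2·Area/(ab)
sin(C) = 2·15.6/(6.6·7.3) = 0.647572
C = arcsin(0.647572) = 40.36°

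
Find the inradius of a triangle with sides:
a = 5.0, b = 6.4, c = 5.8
s = (a+b+c)/2 = (5.0+6.4+5.8)/2 = 8.6
Area = √(s(s-a)(s-b)(s-c)) = √(8.6·3.6·2.2·2.8) = 13.8099
r = Area/s = 13.8099/8.6 = 1.606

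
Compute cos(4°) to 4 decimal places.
cos(4 degrees) = 0.9976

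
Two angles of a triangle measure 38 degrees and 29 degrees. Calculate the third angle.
Sum of angles in a triangle = 180 degrees
Third angle = 180 - 38 - 29
Third angle = 113 degrees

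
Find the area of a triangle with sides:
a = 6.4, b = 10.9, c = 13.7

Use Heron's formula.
s = (a+b+c)/2 = (6.4+10.9+13.7)/2 = 15.5
A = √(s(s-a)(s-b)(s-c)) = √(15.5·9.1·4.6·1.8)
A = √1167.89 = 34.17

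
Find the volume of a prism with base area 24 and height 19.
Volume = base area * height
Volume = 24 * 19
Volume = 456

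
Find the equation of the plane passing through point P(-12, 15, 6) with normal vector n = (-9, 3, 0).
d = n·P = (-9)(-12) + (3)(15) + (0)(6) = 153
Plane: -9x + 3y = 153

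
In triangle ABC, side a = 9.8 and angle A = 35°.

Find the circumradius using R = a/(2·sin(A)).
R = a/(2·sin(A)) = 9.8/(2·sin(35°))
R = 9.8/(2·0.573576) = 9.8/1.147153 = 8.543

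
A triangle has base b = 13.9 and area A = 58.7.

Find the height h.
A = ½bh  →  h = 2A/b
h = 2·58.7/13.9 = 8.446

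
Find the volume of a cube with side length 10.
Volume = s³
Volume = 10³
Volume = 1000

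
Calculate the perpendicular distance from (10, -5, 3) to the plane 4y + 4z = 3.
d = |0(10) + 4(-5) + 4(3) - (3)| / √(0² + 4² + 4²) = 11/√32 = 1.945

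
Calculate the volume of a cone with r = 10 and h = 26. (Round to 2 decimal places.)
Volume = (1/3) * pi * r² * h
Volume = (1/3) * pi * 10² * 26
Volume = (1/3) * pi * 100 * 26
Volume = (1/3) * pi * 2600
Volume = 2722.71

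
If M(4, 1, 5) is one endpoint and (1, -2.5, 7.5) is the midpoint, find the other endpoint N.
N = (2×1 - 4, 2×(-2.5) - 1, 2×7.5 - 5) = (-2, -6, 10)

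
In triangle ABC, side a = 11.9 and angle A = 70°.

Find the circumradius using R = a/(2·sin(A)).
R = a/(2·sin(A)) = 11.9/(2·sin(70°))
R = 11.9/(2·0.939693) = 11.9/1.879385 = 6.332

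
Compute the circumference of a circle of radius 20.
Circumference = 2 * pi * r
Circumference = 2 * pi * 20
Circumference = 125.66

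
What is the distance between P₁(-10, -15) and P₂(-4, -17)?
Using the distance formula: d = sqrt((x₂-x₁)² + (y₂-y₁)²)
dx = (-4) - (-10) = 6
dy = (-17) - (-15) = -2
d = sqrt(6² + (-2)²) = sqrt(36 + 4) = sqrt(40) = 6.32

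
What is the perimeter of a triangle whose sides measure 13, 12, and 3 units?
Perimeter = sum of all sides
Perimeter = 13 + 12 + 3
Perimeter = 28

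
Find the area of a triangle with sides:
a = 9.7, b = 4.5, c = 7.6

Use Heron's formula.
s = (a+b+c)/2 = (9.7+4.5+7.6)/2 = 10.9
A = √(s(s-a)(s-b)(s-c)) = √(10.9·1.2·6.4·3.3)
A = √276.25 = 16.62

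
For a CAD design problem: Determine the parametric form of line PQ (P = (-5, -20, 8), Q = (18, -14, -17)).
Direction vector d = Q - P = (23, 6, -25)
x = -5 + 23t, y = -20 + 6t, z = 8 - 25t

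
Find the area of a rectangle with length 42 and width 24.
Area = length * width
Area = 42 * 24
Area = 1008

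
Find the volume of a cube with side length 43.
Volume = s³
Volume = 43³
Volume = 79507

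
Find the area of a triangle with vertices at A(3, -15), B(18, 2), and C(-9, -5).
Using the coordinate formula: Area = (1/2)|x₁(y₂-y₃) + x₂(y₃-y₁) + x₃(y₁-y₂)|
Area = (1/2)|3(2-(-5)) + 18((-5)-(-15)) + (-9)((-15)-2)|
Area = (1/2)|3*7 + 18*10 + (-9)*(-17)|
Area = (1/2)|21 + 180 + 153|
Area = (1/2)*354 = 177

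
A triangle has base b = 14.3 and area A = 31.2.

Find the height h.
A = ½bh  →  h = 2A/b
h = 2·31.2/14.3 = 4.364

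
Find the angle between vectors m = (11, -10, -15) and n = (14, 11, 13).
m·n = -151, |m|² = 446, |n|² = 486
cos θ = -151/√216756 ≈ -0.3243
θ ≈ 108.9°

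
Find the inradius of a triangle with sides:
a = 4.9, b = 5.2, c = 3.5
s = (a+b+c)/2 = (4.9+5.2+3.5)/2 = 6.8
Area = √(s(s-a)(s-b)(s-c)) = √(6.8·1.9·1.6·3.3) = 8.25939
r = Area/s = 8.25939/6.8 = 1.215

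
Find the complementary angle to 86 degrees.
Complementary angles sum to 90 degrees.
Other angle = 90 - 86
Other angle = 4 degrees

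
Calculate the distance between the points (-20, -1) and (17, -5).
Using the distance formula: d = sqrt((x₂-x₁)² + (y₂-y₁)²)
dx = 17 - (-20) = 37
dy = (-5) - (-1) = -4
d = sqrt(37² + (-4)²) = sqrt(1369 + 16) = sqrt(1385) = 37.22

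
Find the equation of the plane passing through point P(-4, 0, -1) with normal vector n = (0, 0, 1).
d = n·P = (0)(-4) + (0)(0) + (1)(-1) = -1
Plane: z = -1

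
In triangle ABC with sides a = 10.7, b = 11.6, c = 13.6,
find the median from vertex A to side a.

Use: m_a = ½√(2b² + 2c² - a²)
m_a = ½√(2·11.6² + 2·13.6² - 10.7²)
m_a = ½√(269.12 + 369.92 - 114.49) = ½√524.55 = 11.45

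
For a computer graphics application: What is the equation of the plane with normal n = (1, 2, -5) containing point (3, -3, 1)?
d = n·P = (1)(3) + (2)(-3) + (-5)(1) = -8
Plane: x + 2y - 5z = -8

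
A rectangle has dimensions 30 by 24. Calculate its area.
Area = length * width
Area = 30 * 24
Area = 720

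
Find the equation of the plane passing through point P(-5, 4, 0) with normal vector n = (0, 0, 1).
d = n·P = (0)(-5) + (0)(4) + (1)(0) = 0
Plane: z = 0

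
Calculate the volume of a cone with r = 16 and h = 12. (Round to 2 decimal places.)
Volume = (1/3) * pi * r² * h
Volume = (1/3) * pi * 16² * 12
Volume = (1/3) * pi * 256 * 12
Volume = (1/3) * pi * 3072
Volume = 3216.99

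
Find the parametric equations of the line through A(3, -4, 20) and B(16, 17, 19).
Direction vector d = B - A = (13, 21, -1)
x = 3 + 13t, y = -4 + 21t, z = 20 - t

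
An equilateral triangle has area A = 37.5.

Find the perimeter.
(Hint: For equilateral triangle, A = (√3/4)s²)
A = (√3/4)s²  →  s² = 4A/√3 = 4·37.5/√3 = 86.6025
s = 9.30605
Perimeter = 3s = 27.92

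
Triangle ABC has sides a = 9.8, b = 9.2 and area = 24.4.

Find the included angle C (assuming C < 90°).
Area = ½ab·sin(C)  →  sin(C) = 2·Area/(ab)
sin(C) = 2·24.4/(9.8·9.2) = 0.541260
C = arcsin(0.541260) = 32.77°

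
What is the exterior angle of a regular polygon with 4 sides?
Exterior angle of a regular n-gon = 360/n
Exterior angle = 360/4
Exterior angle = 90 degrees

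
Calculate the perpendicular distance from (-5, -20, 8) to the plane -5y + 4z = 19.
d = |0(-5) + (-5)(-20) + 4(8) - (19)| / √(0² + (-5)² + 4²) = 113/√41 = 17.65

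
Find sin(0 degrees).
sin(0 degrees) = 0
Decimal approximation: 0.0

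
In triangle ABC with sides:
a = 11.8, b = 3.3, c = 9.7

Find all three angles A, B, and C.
By the law of cosines:
cos(A) = (b² + c² - a²)/(2bc) = -0.535145  →  A = 122.4°
cos(B) = (a² + c² - b²)/(2ac) = 0.971693  →  B = 13.67°
cos(C) = (a² + b² - c²)/(2ab) = 0.719569  →  C = 43.98°
Check: A + B + C = 180.0° ✓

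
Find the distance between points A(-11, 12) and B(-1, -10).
Using the distance formula: d = sqrt((x₂-x₁)² + (y₂-y₁)²)
dx = (-1) - (-11) = 10
dy = (-10) - 12 = -22
d = sqrt(10² + (-22)²) = sqrt(100 + 484) = sqrt(584) = 24.17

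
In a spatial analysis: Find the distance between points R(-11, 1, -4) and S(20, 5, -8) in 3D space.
d = √[(31)² + (4)² + (-4)²] = √993 = 31.51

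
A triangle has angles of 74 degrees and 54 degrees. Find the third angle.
Sum of angles in a triangle = 180 degrees
Third angle = 180 - 74 - 54
Third angle = 52 degrees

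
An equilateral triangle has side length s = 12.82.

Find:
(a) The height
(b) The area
(a) Height h = s·√3/2 = 12.82·√3/2 = 11.1
(b) Area = (√3/4)·s² = (√3/4)·12.82² = (√3/4)·164.352 = 71.17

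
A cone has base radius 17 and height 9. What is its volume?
Volume = (1/3) * pi * r² * h
Volume = (1/3) * pi * 17² * 9
Volume = (1/3) * pi * 289 * 9
Volume = (1/3) * pi * 2601
Volume = 2723.76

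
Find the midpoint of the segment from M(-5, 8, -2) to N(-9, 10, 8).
Midpoint = ((-5-9)/2, (8+10)/2, (-2+8)/2) = (-7, 9, 3)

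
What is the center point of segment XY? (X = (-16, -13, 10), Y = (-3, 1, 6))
Midpoint = ((-16-3)/2, (-13+1)/2, (10+6)/2) = (-9.5, -6, 8)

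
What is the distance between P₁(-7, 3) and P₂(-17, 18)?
Using the distance formula: d = sqrt((x₂-x₁)² + (y₂-y₁)²)
dx = (-17) - (-7) = -10
dy = 18 - 3 = 15
d = sqrt((-10)² + 15²) = sqrt(100 + 225) = sqrt(325) = 18.03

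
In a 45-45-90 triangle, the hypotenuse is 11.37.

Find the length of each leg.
In a 45-45-90 triangle, hypotenuse = leg·√2  →  leg = hypotenuse/√2
leg = 11.37/√2 = 8.04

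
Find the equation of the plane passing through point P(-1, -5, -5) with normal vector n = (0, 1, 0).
d = n·P = (0)(-1) + (1)(-5) + (0)(-5) = -5
Plane: y = -5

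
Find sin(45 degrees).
sin(45 degrees) = sqrt(2)/2
Decimal approximation: 0.7071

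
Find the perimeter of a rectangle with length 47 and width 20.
Perimeter = 2 * (length + width)
Perimeter = 2 * (47 + 20)
Perimeter = 2 * 67
Perimeter = 134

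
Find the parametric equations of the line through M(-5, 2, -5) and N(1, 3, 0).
Direction vector d = N - M = (6, 1, 5)
x = -5 + 6t, y = 2 + t, z = -5 + 5t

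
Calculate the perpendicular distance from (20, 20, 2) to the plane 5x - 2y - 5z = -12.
d = |5(20) + (-2)(20) + (-5)(2) - (-12)| / √(5² + (-2)² + (-5)²) = 62/√54 = 8.437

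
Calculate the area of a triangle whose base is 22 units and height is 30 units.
Area = (1/2) * base * height
Area = (1/2) * 22 * 30
Area = 330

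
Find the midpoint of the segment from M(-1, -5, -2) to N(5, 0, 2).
Midpoint = ((-1+5)/2, (-5+0)/2, (-2+2)/2) = (2, -2.5, 0)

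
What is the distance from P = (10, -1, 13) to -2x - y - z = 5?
d = |(-2)(10) + (-1)(-1) + (-1)(13) - (5)| / √((-2)² + (-1)² + (-1)²) = 37/√6 = 15.11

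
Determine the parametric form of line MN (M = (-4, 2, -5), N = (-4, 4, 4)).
Direction vector d = N - M = (0, 2, 9)
x = -4, y = 2 + 2t, z = -5 + 9t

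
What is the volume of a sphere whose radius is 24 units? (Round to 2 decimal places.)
Volume = (4/3) * pi * r³
Volume = (4/3) * pi * 24³
Volume = (4/3) * pi * 13824
Volume = 57905.84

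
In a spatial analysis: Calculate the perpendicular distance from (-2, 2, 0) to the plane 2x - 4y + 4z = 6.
d = |2(-2) + (-4)(2) + 4(0) - (6)| / √(2² + (-4)² + 4²) = 18/√36 = 3.0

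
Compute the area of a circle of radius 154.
Area = pi * r²
Area = pi * 154²
Area = pi * 23716
Area = 74506.01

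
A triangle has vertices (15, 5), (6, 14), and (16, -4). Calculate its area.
Using the coordinate formula: Area = (1/2)|x₁(y₂-y₃) + x₂(y₃-y₁) + x₃(y₁-y₂)|
Area = (1/2)|15(14-(-4)) + 6((-4)-5) + 16(5-14)|
Area = (1/2)|15*18 + 6*(-9) + 16*(-9)|
Area = (1/2)|270 + (-54) + (-144)|
Area = (1/2)*72 = 36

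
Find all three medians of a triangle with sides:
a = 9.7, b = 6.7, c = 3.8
Using m_x = ½√(2y² + 2z² - x²):
m_a = ½√(2·6.7² + 2·3.8² - 9.7²) = ½√24.57 = 2.478
m_b = ½√(2·9.7² + 2·3.8² - 6.7²) = ½√172.17 = 6.561
m_c = ½√(2·9.7² + 2·6.7² - 3.8²) = ½√263.52 = 8.117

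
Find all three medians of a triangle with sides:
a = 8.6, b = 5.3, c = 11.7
Using m_x = ½√(2y² + 2z² - x²):
m_a = ½√(2·5.3² + 2·11.7² - 8.6²) = ½√256 = 8
m_b = ½√(2·8.6² + 2·11.7² - 5.3²) = ½√393.61 = 9.92
m_c = ½√(2·8.6² + 2·5.3² - 11.7²) = ½√67.21 = 4.099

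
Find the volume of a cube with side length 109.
Volume = s³
Volume = 109³
Volume = 1295029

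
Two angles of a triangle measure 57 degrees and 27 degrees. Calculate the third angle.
Sum of angles in a triangle = 180 degrees
Third angle = 180 - 57 - 27
Third angle = 96 degrees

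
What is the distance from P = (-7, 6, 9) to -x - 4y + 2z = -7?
d = |(-1)(-7) + (-4)(6) + 2(9) - (-7)| / √((-1)² + (-4)² + 2²) = 8/√21 = 1.746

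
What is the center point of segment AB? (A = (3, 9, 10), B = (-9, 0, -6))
Midpoint = ((3-9)/2, (9+0)/2, (10-6)/2) = (-3, 4.5, 2)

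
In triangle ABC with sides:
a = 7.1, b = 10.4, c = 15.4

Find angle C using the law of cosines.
cos(C) = (a² + b² - c²)/(2ab)
cos(C) = (7.1² + 10.4² - 15.4²)/(2·7.1·10.4) = -78.59/147.68 = -0.532164
C = arccos(-0.532164) = 122.2°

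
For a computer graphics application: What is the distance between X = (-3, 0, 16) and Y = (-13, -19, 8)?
d = √[(-10)² + (-19)² + (-8)²] = √525 = 22.91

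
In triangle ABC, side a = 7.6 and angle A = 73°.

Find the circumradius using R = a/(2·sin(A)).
R = a/(2·sin(A)) = 7.6/(2·sin(73°))
R = 7.6/(2·0.956305) = 7.6/1.912610 = 3.974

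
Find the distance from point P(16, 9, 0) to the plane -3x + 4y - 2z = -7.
d = |(-3)(16) + 4(9) + (-2)(0) - (-7)| / √((-3)² + 4² + (-2)²) = 5/√29 = 0.9285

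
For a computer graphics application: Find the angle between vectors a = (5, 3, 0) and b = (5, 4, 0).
a·b = 37, |a|² = 34, |b|² = 41
cos θ = 37/√1394 ≈ 0.991
θ ≈ 7.696°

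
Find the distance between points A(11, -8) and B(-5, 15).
Using the distance formula: d = sqrt((x₂-x₁)² + (y₂-y₁)²)
dx = (-5) - 11 = -16
dy = 15 - (-8) = 23
d = sqrt((-16)² + 23²) = sqrt(256 + 529) = sqrt(785) = 28.02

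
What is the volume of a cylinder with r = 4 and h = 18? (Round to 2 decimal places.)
Volume = pi * r² * h
Volume = pi * 4² * 18
Volume = pi * 16 * 18
Volume = pi * 288
Volume = 904.78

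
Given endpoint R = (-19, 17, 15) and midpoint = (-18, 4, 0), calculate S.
S = (2×(-18) - (-19), 2×4 - 17, 2×0 - 15) = (-17, -9, -15)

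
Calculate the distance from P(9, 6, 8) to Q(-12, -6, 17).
d = √[(-21)² + (-12)² + (9)²] = √666 = 25.81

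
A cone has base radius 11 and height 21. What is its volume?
Volume = (1/3) * pi * r² * h
Volume = (1/3) * pi * 11² * 21
Volume = (1/3) * pi * 121 * 21
Volume = (1/3) * pi * 2541
Volume = 2660.93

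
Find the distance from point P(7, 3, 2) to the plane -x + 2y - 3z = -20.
d = |(-1)(7) + 2(3) + (-3)(2) - (-20)| / √((-1)² + 2² + (-3)²) = 13/√14 = 3.474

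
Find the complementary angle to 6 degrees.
Complementary angles sum to 90 degrees.
Other angle = 90 - 6
Other angle = 84 degrees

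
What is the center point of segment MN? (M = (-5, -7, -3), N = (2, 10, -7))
Midpoint = ((-5+2)/2, (-7+10)/2, (-3-7)/2) = (-1.5, 1.5, -5)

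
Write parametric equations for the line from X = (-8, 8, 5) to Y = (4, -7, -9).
Direction vector d = Y - X = (12, -15, -14)
x = -8 + 12t, y = 8 - 15t, z = 5 - 14t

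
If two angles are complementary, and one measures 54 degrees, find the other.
Complementary angles sum to 90 degrees.
Other angle = 90 - 54
Other angle = 36 degrees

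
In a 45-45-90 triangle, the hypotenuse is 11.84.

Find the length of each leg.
In a 45-45-90 triangle, hypotenuse = leg·√2  →  leg = hypotenuse/√2
leg = 11.84/√2 = 8.372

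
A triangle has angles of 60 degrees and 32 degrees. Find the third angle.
Sum of angles in a triangle = 180 degrees
Third angle = 180 - 60 - 32
Third angle = 88 degrees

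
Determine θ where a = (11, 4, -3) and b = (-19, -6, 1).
a·b = -236, |a|² = 146, |b|² = 398
cos θ = -236/√58108 ≈ -0.979
θ ≈ 168.2°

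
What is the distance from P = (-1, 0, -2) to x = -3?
d = |1(-1) + 0(0) + 0(-2) - (-3)| / √(1² + 0² + 0²) = 2/√1 = 2.0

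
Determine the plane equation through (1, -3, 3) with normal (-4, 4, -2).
d = n·P = (-4)(1) + (4)(-3) + (-2)(3) = -22
Plane: -4x + 4y - 2z = -22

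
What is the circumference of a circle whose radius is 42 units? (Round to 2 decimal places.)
Circumference = 2 * pi * r
Circumference = 2 * pi * 42
Circumference = 263.89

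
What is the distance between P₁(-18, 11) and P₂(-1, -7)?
Using the distance formula: d = sqrt((x₂-x₁)² + (y₂-y₁)²)
dx = (-1) - (-18) = 17
dy = (-7) - 11 = -18
d = sqrt(17² + (-18)²) = sqrt(289 + 324) = sqrt(613) = 24.76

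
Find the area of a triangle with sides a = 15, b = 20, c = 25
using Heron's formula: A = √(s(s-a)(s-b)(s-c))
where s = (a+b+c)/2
s = (15+20+25)/2 = 30
A = √(30·15·10·5) = √22500 = 150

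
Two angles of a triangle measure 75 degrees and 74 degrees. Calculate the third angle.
Sum of angles in a triangle = 180 degrees
Third angle = 180 - 75 - 74
Third angle = 31 degrees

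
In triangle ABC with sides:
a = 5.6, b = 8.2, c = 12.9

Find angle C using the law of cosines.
cos(C) = (a² + b² - c²)/(2ab)
cos(C) = (5.6² + 8.2² - 12.9²)/(2·5.6·8.2) = -67.81/91.84 = -0.738349
C = arccos(-0.738349) = 137.6°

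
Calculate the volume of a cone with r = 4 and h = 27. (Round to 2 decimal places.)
Volume = (1/3) * pi * r² * h
Volume = (1/3) * pi * 4² * 27
Volume = (1/3) * pi * 16 * 27
Volume = (1/3) * pi * 432
Volume = 452.39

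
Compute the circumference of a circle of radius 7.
Circumference = 2 * pi * r
Circumference = 2 * pi * 7
Circumference = 43.98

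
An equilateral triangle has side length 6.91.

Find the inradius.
For an equilateral triangle, r = s/(2√3) where s is the side.
r = 6.91/(2√3) = 6.91/3.464102 = 1.995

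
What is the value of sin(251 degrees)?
sin(251 degrees) = -0.9455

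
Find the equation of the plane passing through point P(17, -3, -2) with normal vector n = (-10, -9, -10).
d = n·P = (-10)(17) + (-9)(-3) + (-10)(-2) = -123
Plane: -10x - 9y - 10z = -123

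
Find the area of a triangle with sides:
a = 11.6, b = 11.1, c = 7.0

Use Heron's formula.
s = (a+b+c)/2 = (11.6+11.1+7.0)/2 = 14.85
A = √(s(s-a)(s-b)(s-c)) = √(14.85·3.25·3.75·7.85)
A = √1420.73 = 37.69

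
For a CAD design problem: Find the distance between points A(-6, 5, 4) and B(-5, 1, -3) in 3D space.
d = √[(1)² + (-4)² + (-7)²] = √66 = 8.124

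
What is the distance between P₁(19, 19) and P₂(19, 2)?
Using the distance formula: d = sqrt((x₂-x₁)² + (y₂-y₁)²)
dx = 19 - 19 = 0
dy = 2 - 19 = -17
d = sqrt(0² + (-17)²) = sqrt(0 + 289) = sqrt(289) = 17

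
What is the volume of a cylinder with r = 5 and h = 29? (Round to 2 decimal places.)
Volume = pi * r² * h
Volume = pi * 5² * 29
Volume = pi * 25 * 29
Volume = pi * 725
Volume = 2277.65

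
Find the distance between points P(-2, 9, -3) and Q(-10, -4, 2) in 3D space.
d = √[(-8)² + (-13)² + (5)²] = √258 = 16.06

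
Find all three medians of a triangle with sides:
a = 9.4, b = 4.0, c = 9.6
Using m_x = ½√(2y² + 2z² - x²):
m_a = ½√(2·4.0² + 2·9.6² - 9.4²) = ½√127.96 = 5.656
m_b = ½√(2·9.4² + 2·9.6² - 4.0²) = ½√345.04 = 9.288
m_c = ½√(2·9.4² + 2·4.0² - 9.6²) = ½√116.56 = 5.398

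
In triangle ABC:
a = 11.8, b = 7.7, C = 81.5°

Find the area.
Using A = ½ab·sin(C):
A = ½·11.8·7.7·sin(81.5°) = ½·90.86·0.989016 = 44.93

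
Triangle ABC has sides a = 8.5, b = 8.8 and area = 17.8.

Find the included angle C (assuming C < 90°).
Area = ½ab·sin(C)  →  sin(C) = 2·Area/(ab)
sin(C) = 2·17.8/(8.5·8.8) = 0.475936
C = arcsin(0.475936) = 28.42°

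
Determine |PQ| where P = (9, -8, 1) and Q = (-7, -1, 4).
d = √[(-16)² + (7)² + (3)²] = √314 = 17.72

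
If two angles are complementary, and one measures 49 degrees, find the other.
Complementary angles sum to 90 degrees.
Other angle = 90 - 49
Other angle = 41 degrees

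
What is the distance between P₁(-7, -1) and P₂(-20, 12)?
Using the distance formula: d = sqrt((x₂-x₁)² + (y₂-y₁)²)
dx = (-20) - (-7) = -13
dy = 12 - (-1) = 13
d = sqrt((-13)² + 13²) = sqrt(169 + 169) = sqrt(338) = 18.38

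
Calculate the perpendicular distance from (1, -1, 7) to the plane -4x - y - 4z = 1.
d = |(-4)(1) + (-1)(-1) + (-4)(7) - (1)| / √((-4)² + (-1)² + (-4)²) = 32/√33 = 5.57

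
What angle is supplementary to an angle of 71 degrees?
Supplementary angles sum to 180 degrees.
Other angle = 180 - 71
Other angle = 109 degrees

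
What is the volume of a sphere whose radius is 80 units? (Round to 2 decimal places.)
Volume = (4/3) * pi * r³
Volume = (4/3) * pi * 80³
Volume = (4/3) * pi * 512000
Volume = 2144660.58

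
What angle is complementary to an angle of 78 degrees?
Complementary angles sum to 90 degrees.
Other angle = 90 - 78
Other angle = 12 degrees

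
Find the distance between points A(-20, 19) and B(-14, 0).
Using the distance formula: d = sqrt((x₂-x₁)² + (y₂-y₁)²)
dx = (-14) - (-20) = 6
dy = 0 - 19 = -19
d = sqrt(6² + (-19)²) = sqrt(36 + 361) = sqrt(397) = 19.92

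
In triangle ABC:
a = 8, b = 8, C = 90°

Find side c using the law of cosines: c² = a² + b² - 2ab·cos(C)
c² = 8² + 8² - 2·8·8·cos(90°)
c² = 64 + 64 - 128·0.0000 = 128
c = √128 = 11.31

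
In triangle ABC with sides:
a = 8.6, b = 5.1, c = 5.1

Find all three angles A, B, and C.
By the law of cosines:
cos(A) = (b² + c² - a²)/(2bc) = -0.421761  →  A = 114.9°
cos(B) = (a² + c² - b²)/(2ac) = 0.843137  →  B = 32.53°
cos(C) = (a² + b² - c²)/(2ab) = 0.843137  →  C = 32.53°
Check: A + B + C = 180.0° ✓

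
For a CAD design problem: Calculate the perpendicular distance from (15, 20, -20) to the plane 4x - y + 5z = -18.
d = |4(15) + (-1)(20) + 5(-20) - (-18)| / √(4² + (-1)² + 5²) = 42/√42 = 6.481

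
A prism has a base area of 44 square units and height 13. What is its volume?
Volume = base area * height
Volume = 44 * 13
Volume = 572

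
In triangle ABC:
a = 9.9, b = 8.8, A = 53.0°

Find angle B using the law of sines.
sin(B)/b = sin(A)/a
sin(B) = b·sin(A)/a = 8.8·sin(53.0°)/9.9 = 0.709898
B = arcsin(0.709898) = 45.23°  (b ≤ a, so B ≤ A and the acute solution is unique)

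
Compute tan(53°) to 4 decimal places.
tan(53 degrees) = 1.327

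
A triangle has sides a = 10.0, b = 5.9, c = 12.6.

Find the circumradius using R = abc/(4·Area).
s = (a+b+c)/2 = 14.25
Area = √(s(s-a)(s-b)(s-c)) = √(14.25·4.25·8.35·1.65) = 28.886
R = abc/(4·Area) = (10.0·5.9·12.6)/(4·28.886) = 743.4/115.544 = 6.434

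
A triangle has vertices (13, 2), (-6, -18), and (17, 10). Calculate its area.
Using the coordinate formula: Area = (1/2)|x₁(y₂-y₃) + x₂(y₃-y₁) + x₃(y₁-y₂)|
Area = (1/2)|13((-18)-10) + (-6)(10-2) + 17(2-(-18))|
Area = (1/2)|13*(-28) + (-6)*8 + 17*20|
Area = (1/2)|(-364) + (-48) + 340|
Area = (1/2)*72 = 36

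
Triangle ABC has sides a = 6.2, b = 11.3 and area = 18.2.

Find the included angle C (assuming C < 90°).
Area = ½ab·sin(C)  →  sin(C) = 2·Area/(ab)
sin(C) = 2·18.2/(6.2·11.3) = 0.519555
C = arcsin(0.519555) = 31.3°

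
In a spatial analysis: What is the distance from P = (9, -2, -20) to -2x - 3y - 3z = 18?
d = |(-2)(9) + (-3)(-2) + (-3)(-20) - (18)| / √((-2)² + (-3)² + (-3)²) = 30/√22 = 6.396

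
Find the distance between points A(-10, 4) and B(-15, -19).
Using the distance formula: d = sqrt((x₂-x₁)² + (y₂-y₁)²)
dx = (-15) - (-10) = -5
dy = (-19) - 4 = -23
d = sqrt((-5)² + (-23)²) = sqrt(25 + 529) = sqrt(554) = 23.54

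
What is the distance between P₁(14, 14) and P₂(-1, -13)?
Using the distance formula: d = sqrt((x₂-x₁)² + (y₂-y₁)²)
dx = (-1) - 14 = -15
dy = (-13) - 14 = -27
d = sqrt((-15)² + (-27)²) = sqrt(225 + 729) = sqrt(954) = 30.89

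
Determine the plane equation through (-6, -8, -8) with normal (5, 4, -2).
d = n·P = (5)(-6) + (4)(-8) + (-2)(-8) = -46
Plane: 5x + 4y - 2z = -46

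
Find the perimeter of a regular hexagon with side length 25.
Perimeter = number of sides * side length
Perimeter = 6 * 25
Perimeter = 150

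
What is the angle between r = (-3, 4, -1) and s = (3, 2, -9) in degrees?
r·s = 8, |r|² = 26, |s|² = 94
cos θ = 8/√2444 ≈ 0.1618
θ ≈ 80.69°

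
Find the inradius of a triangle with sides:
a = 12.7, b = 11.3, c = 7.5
s = (a+b+c)/2 = (12.7+11.3+7.5)/2 = 15.75
Area = √(s(s-a)(s-b)(s-c)) = √(15.75·3.05·4.45·8.25) = 41.995
r = Area/s = 41.995/15.75 = 2.666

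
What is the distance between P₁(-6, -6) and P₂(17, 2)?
Using the distance formula: d = sqrt((x₂-x₁)² + (y₂-y₁)²)
dx = 17 - (-6) = 23
dy = 2 - (-6) = 8
d = sqrt(23² + 8²) = sqrt(529 + 64) = sqrt(593) = 24.35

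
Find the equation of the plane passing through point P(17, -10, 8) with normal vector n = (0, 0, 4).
d = n·P = (0)(17) + (0)(-10) + (4)(8) = 32
Plane: 4z = 32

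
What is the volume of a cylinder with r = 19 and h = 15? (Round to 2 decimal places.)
Volume = pi * r² * h
Volume = pi * 19² * 15
Volume = pi * 361 * 15
Volume = pi * 5415
Volume = 17011.72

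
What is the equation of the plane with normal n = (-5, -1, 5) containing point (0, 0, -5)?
d = n·P = (-5)(0) + (-1)(0) + (5)(-5) = -25
Plane: -5x - y + 5z = -25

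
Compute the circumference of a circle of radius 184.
Circumference = 2 * pi * r
Circumference = 2 * pi * 184
Circumference = 1156.11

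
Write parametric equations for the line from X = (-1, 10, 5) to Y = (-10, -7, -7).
Direction vector d = Y - X = (-9, -17, -12)
x = -1 - 9t, y = 10 - 17t, z = 5 - 12t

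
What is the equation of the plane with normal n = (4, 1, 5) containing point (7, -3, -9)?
d = n·P = (4)(7) + (1)(-3) + (5)(-9) = -20
Plane: 4x + y + 5z = -20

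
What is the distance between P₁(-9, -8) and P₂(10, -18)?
Using the distance formula: d = sqrt((x₂-x₁)² + (y₂-y₁)²)
dx = 10 - (-9) = 19
dy = (-18) - (-8) = -10
d = sqrt(19² + (-10)²) = sqrt(361 + 100) = sqrt(461) = 21.47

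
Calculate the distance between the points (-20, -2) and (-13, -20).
Using the distance formula: d = sqrt((x₂-x₁)² + (y₂-y₁)²)
dx = (-13) - (-20) = 7
dy = (-20) - (-2) = -18
d = sqrt(7² + (-18)²) = sqrt(49 + 324) = sqrt(373) = 19.31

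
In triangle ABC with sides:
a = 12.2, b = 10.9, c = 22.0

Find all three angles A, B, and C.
By the law of cosines:
cos(A) = (b² + c² - a²)/(2bc) = 0.946560  →  A = 18.82°
cos(B) = (a² + c² - b²)/(2ac) = 0.957582  →  B = 16.75°
cos(C) = (a² + b² - c²)/(2ab) = -0.813468  →  C = 144.4°
Check: A + B + C = 180.0° ✓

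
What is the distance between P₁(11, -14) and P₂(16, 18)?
Using the distance formula: d = sqrt((x₂-x₁)² + (y₂-y₁)²)
dx = 16 - 11 = 5
dy = 18 - (-14) = 32
d = sqrt(5² + 32²) = sqrt(25 + 1024) = sqrt(1049) = 32.39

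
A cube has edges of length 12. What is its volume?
Volume = s³
Volume = 12³
Volume = 1728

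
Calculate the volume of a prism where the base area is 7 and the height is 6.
Volume = base area * height
Volume = 7 * 6
Volume = 42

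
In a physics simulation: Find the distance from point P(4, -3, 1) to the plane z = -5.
d = |0(4) + 0(-3) + 1(1) - (-5)| / √(0² + 0² + 1²) = 6/√1 = 6.0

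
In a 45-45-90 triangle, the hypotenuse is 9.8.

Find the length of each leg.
In a 45-45-90 triangle, hypotenuse = leg·√2  →  leg = hypotenuse/√2
leg = 9.8/√2 = 6.93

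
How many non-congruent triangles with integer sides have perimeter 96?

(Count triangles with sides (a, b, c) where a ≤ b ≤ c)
With a ≤ b ≤ c and a + b + c = 96, the triangle inequality a + b > c gives c < 96/2, so c ≤ 47.
Iterate a from 1 to ⌊p/3⌋ = 32; for each a, b ranges from a to ⌊(p−a)/2⌋ with c = p − a − b, keeping only c ≥ b.
Triples: (2, 47, 47), (3, 46, 47), (4, 45, 47), …
Count = 192 triangles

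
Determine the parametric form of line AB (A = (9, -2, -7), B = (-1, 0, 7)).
Direction vector d = B - A = (-10, 2, 14)
x = 9 - 10t, y = -2 + 2t, z = -7 + 14t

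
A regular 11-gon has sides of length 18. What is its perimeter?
Perimeter = number of sides * side length
Perimeter = 11 * 18
Perimeter = 198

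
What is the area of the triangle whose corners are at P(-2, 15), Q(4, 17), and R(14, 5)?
Using the coordinate formula: Area = (1/2)|x₁(y₂-y₃) + x₂(y₃-y₁) + x₃(y₁-y₂)|
Area = (1/2)|(-2)(17-5) + 4(5-15) + 14(15-17)|
Area = (1/2)|(-2)*12 + 4*(-10) + 14*(-2)|
Area = (1/2)|(-24) + (-40) + (-28)|
Area = (1/2)*92 = 46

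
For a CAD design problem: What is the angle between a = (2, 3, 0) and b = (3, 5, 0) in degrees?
a·b = 21, |a|² = 13, |b|² = 34
cos θ = 21/√442 ≈ 0.9989
θ ≈ 2.726°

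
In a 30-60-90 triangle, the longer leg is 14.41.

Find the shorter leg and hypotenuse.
In a 30-60-90 triangle, sides are in ratio 1 : √3 : 2.
Long leg = short leg·√3  →  short leg = 14.41/√3 = 8.32
Hypotenuse = 2·(short leg) = 2·14.41/√3 = 16.64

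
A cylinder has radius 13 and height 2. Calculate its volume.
Volume = pi * r² * h
Volume = pi * 13² * 2
Volume = pi * 169 * 2
Volume = pi * 338
Volume = 1061.86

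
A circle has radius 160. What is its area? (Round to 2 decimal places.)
Area = pi * r²
Area = pi * 160²
Area = pi * 25600
Area = 80424.77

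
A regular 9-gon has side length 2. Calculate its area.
For a regular 9-gon with side length s = 2:
Apothem a = s / (2*tan(pi/9)) = 2 / (2*tan(pi/9)) ≈ 2.7475
Perimeter P = 9 * 2 = 18
Area = (1/2) * P * a = (1/2) * 18 * 2.7475 = 24.73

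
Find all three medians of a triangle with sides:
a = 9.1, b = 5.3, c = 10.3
Using m_x = ½√(2y² + 2z² - x²):
m_a = ½√(2·5.3² + 2·10.3² - 9.1²) = ½√185.55 = 6.811
m_b = ½√(2·9.1² + 2·10.3² - 5.3²) = ½√349.71 = 9.35
m_c = ½√(2·9.1² + 2·5.3² - 10.3²) = ½√115.71 = 5.378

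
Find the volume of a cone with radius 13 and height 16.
Volume = (1/3) * pi * r² * h
Volume = (1/3) * pi * 13² * 16
Volume = (1/3) * pi * 169 * 16
Volume = (1/3) * pi * 2704
Volume = 2831.62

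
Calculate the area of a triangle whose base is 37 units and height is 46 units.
Area = (1/2) * base * height
Area = (1/2) * 37 * 46
Area = 851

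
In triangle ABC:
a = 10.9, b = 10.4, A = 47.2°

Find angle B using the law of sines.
sin(B)/b = sin(A)/a
sin(B) = b·sin(A)/a = 10.4·sin(47.2°)/10.9 = 0.700073
B = arcsin(0.700073) = 44.43°  (b ≤ a, so B ≤ A and the acute solution is unique)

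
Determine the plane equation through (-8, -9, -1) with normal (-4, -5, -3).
d = n·P = (-4)(-8) + (-5)(-9) + (-3)(-1) = 80
Plane: -4x - 5y - 3z = 80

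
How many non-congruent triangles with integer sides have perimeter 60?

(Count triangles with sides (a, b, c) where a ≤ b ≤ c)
With a ≤ b ≤ c and a + b + c = 60, the triangle inequality a + b > c gives c < 60/2, so c ≤ 29.
Iterate a from 1 to ⌊p/3⌋ = 20; for each a, b ranges from a to ⌊(p−a)/2⌋ with c = p − a − b, keeping only c ≥ b.
Triples: (2, 29, 29), (3, 28, 29), (4, 27, 29), …
Count = 75 triangles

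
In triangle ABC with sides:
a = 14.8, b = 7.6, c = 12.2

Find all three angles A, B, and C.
By the law of cosines:
cos(A) = (b² + c² - a²)/(2bc) = -0.067084  →  A = 93.85°
cos(B) = (a² + c² - b²)/(2ac) = 0.858773  →  B = 30.82°
cos(C) = (a² + b² - c²)/(2ab) = 0.568812  →  C = 55.33°
Check: A + B + C = 180.0° ✓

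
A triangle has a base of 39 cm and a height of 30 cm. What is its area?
Area = (1/2) * base * height
Area = (1/2) * 39 * 30
Area = 585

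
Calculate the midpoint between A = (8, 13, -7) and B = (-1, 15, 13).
Midpoint = ((8-1)/2, (13+15)/2, (-7+13)/2) = (3.5, 14, 3)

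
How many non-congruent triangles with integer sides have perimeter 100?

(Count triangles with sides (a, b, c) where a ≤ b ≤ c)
With a ≤ b ≤ c and a + b + c = 100, the triangle inequality a + b > c gives c < 100/2, so c ≤ 49.
Iterate a from 1 to ⌊p/3⌋ = 33; for each a, b ranges from a to ⌊(p−a)/2⌋ with c = p − a − b, keeping only c ≥ b.
Triples: (2, 49, 49), (3, 48, 49), (4, 47, 49), …
Count = 208 triangles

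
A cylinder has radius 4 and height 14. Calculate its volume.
Volume = pi * r² * h
Volume = pi * 4² * 14
Volume = pi * 16 * 14
Volume = pi * 224
Volume = 703.72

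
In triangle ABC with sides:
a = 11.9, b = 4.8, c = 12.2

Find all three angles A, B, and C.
By the law of cosines:
cos(A) = (b² + c² - a²)/(2bc) = 0.258453  →  A = 75.02°
cos(B) = (a² + c² - b²)/(2ac) = 0.920960  →  B = 22.93°
cos(C) = (a² + b² - c²)/(2ab) = 0.138393  →  C = 82.05°
Check: A + B + C = 180.0° ✓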